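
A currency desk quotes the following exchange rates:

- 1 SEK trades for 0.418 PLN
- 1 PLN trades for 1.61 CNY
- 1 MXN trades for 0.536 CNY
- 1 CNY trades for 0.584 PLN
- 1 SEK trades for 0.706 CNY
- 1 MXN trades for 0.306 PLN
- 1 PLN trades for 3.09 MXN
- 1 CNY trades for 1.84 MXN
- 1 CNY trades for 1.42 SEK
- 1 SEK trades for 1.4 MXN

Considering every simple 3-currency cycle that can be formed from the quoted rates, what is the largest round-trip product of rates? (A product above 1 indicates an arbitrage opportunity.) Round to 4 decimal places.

SEK→MXN→CNY→SEK: 1.4 × 0.536 × 1.42 = 1.06557
PLN→MXN→CNY→PLN: 3.09 × 0.536 × 0.584 = 0.96724
SEK→PLN→CNY→SEK: 0.418 × 1.61 × 1.42 = 0.95563
PLN→CNY→MXN→PLN: 1.61 × 1.84 × 0.306 = 0.90649
Maximum is SEK→MXN→CNY→SEK at 1.0656; arbitrage exists.

1.0656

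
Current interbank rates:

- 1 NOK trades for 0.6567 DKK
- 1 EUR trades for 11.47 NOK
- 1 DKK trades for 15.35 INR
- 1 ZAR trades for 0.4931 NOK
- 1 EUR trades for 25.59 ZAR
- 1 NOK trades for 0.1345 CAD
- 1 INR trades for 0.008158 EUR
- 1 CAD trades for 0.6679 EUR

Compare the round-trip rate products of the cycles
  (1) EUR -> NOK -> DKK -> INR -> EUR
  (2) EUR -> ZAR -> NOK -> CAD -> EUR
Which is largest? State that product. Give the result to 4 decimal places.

(1) 11.47 × 0.6567 × 15.35 × 0.008158 = 0.94324
(2) 25.59 × 0.4931 × 0.1345 × 0.6679 = 1.13355
Highest is cycle (2) at 1.1335 (>1, arbitrage).

1.1335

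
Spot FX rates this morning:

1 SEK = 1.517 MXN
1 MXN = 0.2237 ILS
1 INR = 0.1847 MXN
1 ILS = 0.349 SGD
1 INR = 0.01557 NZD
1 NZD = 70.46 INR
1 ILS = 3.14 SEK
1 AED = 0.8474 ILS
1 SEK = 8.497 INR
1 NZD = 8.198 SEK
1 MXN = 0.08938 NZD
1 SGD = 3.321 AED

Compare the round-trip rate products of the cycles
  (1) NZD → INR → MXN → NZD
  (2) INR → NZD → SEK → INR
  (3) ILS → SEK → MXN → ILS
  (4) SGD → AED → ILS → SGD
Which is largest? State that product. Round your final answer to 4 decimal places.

1.1632

(1) 70.46 × 0.1847 × 0.08938 = 1.16319
(2) 0.01557 × 8.198 × 8.497 = 1.08458
(3) 3.14 × 1.517 × 0.2237 = 1.06557
(4) 3.321 × 0.8474 × 0.349 = 0.98216
Highest is cycle (1) at 1.1632 (>1, arbitrage).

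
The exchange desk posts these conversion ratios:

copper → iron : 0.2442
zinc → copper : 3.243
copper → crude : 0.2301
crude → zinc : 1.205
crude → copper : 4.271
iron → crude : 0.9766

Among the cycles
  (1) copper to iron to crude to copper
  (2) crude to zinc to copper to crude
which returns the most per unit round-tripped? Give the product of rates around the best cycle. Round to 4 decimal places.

(1) 0.2442 × 0.9766 × 4.271 = 1.01857
(2) 1.205 × 3.243 × 0.2301 = 0.89919
Highest is cycle (1) at 1.0186 (>1, arbitrage).

1.0186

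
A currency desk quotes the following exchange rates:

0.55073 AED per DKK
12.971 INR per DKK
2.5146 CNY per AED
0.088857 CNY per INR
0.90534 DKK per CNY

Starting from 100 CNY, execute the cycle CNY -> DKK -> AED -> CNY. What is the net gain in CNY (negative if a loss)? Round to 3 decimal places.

25.377

100 CNY × 0.90534 = 90.534 DKK
90.534 DKK × 0.55073 = 49.85978982 AED
49.85978982 AED × 2.5146 = 125.377427481372 CNY
Net change: 125.377427481372 − 100 = 25.377427481372 CNY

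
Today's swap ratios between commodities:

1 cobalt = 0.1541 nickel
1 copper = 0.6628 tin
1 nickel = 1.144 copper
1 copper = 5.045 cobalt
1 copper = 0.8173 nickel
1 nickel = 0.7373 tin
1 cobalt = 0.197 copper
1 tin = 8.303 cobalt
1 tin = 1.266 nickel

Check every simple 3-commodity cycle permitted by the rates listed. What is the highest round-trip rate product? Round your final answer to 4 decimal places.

1.0841

tin→cobalt→copper→tin: 8.303 × 0.197 × 0.6628 = 1.08414
nickel→copper→tin→nickel: 1.144 × 0.6628 × 1.266 = 0.95994
nickel→tin→cobalt→nickel: 0.7373 × 8.303 × 0.1541 = 0.94337
nickel→copper→cobalt→nickel: 1.144 × 5.045 × 0.1541 = 0.88939
Maximum is tin→cobalt→copper→tin at 1.0841; arbitrage exists.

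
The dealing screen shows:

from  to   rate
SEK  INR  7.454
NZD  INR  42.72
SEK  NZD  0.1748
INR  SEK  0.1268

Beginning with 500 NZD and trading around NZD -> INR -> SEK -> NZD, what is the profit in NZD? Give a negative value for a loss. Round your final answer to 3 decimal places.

-26.563

500 NZD × 42.72 = 21360 INR
21360 INR × 0.1268 = 2708.448 SEK
2708.448 SEK × 0.1748 = 473.4367104 NZD
Net change: 473.4367104 − 500 = -26.5632896 NZD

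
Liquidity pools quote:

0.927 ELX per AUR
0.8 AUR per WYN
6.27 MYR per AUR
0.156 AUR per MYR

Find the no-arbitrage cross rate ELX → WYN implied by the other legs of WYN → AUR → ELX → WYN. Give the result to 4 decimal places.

1.3484

Known legs of the cycle: 0.8 × 0.927 = 0.7416
For no arbitrage the full-cycle product must be 1, so the missing rate is 1 / 0.7416 ≈ 1.348436.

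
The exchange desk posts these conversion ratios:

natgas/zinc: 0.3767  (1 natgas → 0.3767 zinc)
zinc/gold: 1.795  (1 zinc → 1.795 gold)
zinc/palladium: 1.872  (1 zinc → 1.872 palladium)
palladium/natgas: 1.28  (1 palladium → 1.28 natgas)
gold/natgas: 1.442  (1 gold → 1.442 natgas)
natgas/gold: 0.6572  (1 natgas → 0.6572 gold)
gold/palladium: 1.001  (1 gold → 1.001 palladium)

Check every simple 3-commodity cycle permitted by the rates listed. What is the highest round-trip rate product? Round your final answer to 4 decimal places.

0.9750

zinc→gold→natgas→zinc: 1.795 × 1.442 × 0.3767 = 0.97505
palladium→natgas→zinc→palladium: 1.28 × 0.3767 × 1.872 = 0.90263
palladium→natgas→gold→palladium: 1.28 × 0.6572 × 1.001 = 0.84206
Maximum is zinc→gold→natgas→zinc at 0.9750; no arbitrage — every cycle loses value.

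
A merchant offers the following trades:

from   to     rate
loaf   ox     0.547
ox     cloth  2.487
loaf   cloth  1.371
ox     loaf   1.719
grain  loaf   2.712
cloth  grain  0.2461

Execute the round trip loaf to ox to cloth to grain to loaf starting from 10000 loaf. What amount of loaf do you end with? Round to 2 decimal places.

10000 loaf × 0.547 = 5470 ox
5470 ox × 2.487 = 13603.89 cloth
13603.89 cloth × 0.2461 = 3347.917329 grain
3347.917329 grain × 2.712 = 9079.551796248 loaf

9079.55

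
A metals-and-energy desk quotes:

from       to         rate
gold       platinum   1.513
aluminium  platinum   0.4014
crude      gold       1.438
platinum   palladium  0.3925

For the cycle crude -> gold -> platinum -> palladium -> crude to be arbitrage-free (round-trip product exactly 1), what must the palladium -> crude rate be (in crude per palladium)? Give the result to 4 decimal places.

Known legs of the cycle: 1.438 × 1.513 × 0.3925 = 0.853959895
For no arbitrage the full-cycle product must be 1, so the missing rate is 1 / 0.853959895 ≈ 1.171015.

1.1710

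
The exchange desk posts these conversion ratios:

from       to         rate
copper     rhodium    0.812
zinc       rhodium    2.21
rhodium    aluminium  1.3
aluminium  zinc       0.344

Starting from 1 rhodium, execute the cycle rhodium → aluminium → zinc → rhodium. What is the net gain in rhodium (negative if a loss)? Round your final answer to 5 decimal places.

1 rhodium × 1.3 = 1.3 aluminium
1.3 aluminium × 0.344 = 0.4472 zinc
0.4472 zinc × 2.21 = 0.988312 rhodium
Net change: 0.988312 − 1 = -0.011688 rhodium

-0.01169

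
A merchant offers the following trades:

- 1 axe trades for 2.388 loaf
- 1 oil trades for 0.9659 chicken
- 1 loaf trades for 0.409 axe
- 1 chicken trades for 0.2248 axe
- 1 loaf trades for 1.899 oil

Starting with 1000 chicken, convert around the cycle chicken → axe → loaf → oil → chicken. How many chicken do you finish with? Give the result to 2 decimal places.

1000 chicken × 0.2248 = 224.8 axe
224.8 axe × 2.388 = 536.8224 loaf
536.8224 loaf × 1.899 = 1019.4257376 oil
1019.4257376 oil × 0.9659 = 984.66331994784 chicken

984.66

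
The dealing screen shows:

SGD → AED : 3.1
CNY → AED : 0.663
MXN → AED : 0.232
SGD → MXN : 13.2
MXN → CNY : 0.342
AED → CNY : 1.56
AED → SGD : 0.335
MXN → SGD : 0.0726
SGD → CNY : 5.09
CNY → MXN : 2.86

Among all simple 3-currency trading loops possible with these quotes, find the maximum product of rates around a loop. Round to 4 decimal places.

SGD→CNY→AED→SGD: 5.09 × 0.663 × 0.335 = 1.13051
MXN→SGD→CNY→MXN: 0.0726 × 5.09 × 2.86 = 1.05687
MXN→AED→CNY→MXN: 0.232 × 1.56 × 2.86 = 1.03509
MXN→AED→SGD→MXN: 0.232 × 0.335 × 13.2 = 1.02590
Maximum is SGD→CNY→AED→SGD at 1.1305; arbitrage exists.

1.1305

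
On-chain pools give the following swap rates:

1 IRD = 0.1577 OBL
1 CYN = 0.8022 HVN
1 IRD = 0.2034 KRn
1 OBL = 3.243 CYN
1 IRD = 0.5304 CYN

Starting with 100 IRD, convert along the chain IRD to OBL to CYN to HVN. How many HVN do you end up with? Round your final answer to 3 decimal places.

100 IRD × 0.1577 = 15.77 OBL
15.77 OBL × 3.243 = 51.14211 CYN
51.14211 CYN × 0.8022 = 41.026200642 HVN

41.026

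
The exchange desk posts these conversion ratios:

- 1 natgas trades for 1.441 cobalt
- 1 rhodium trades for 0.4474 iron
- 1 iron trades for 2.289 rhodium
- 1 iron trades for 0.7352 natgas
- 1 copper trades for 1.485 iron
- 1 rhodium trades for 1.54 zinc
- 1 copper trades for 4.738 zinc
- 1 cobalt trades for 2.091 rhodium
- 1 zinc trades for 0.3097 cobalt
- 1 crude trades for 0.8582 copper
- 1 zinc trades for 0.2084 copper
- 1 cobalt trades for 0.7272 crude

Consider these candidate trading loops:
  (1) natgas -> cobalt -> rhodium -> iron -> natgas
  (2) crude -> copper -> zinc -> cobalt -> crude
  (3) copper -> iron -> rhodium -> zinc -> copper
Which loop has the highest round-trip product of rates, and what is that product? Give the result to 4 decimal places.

1.0909

(1) 1.441 × 2.091 × 0.4474 × 0.7352 = 0.99110
(2) 0.8582 × 4.738 × 0.3097 × 0.7272 = 0.91575
(3) 1.485 × 2.289 × 1.54 × 0.2084 = 1.09091
Highest is cycle (3) at 1.0909 (>1, arbitrage).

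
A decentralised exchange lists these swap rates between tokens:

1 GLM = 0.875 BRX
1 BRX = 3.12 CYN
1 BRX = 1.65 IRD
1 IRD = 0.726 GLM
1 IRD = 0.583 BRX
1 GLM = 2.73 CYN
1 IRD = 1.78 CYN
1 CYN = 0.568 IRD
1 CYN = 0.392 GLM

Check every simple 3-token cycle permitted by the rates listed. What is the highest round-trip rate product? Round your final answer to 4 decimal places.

1.1258

CYN→IRD→GLM→CYN: 0.568 × 0.726 × 2.73 = 1.12576
CYN→GLM→BRX→CYN: 0.392 × 0.875 × 3.12 = 1.07016
GLM→BRX→IRD→GLM: 0.875 × 1.65 × 0.726 = 1.04816
CYN→IRD→BRX→CYN: 0.568 × 0.583 × 3.12 = 1.03317
Maximum is CYN→IRD→GLM→CYN at 1.1258; arbitrage exists.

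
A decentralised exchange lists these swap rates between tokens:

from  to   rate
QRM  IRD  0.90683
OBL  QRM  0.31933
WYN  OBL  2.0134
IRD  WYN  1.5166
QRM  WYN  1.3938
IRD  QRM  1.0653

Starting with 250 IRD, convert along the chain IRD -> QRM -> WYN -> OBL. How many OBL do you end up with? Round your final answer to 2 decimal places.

250 IRD × 1.0653 = 266.325 QRM
266.325 QRM × 1.3938 = 371.203785 WYN
371.203785 WYN × 2.0134 = 747.381700719 OBL

747.38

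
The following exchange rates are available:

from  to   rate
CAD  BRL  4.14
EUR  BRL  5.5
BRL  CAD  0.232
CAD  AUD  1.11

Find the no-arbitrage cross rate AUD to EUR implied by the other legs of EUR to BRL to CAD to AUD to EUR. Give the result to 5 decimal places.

Known legs of the cycle: 5.5 × 0.232 × 1.11 = 1.41636
For no arbitrage the full-cycle product must be 1, so the missing rate is 1 / 1.41636 ≈ 0.7060352.

0.70604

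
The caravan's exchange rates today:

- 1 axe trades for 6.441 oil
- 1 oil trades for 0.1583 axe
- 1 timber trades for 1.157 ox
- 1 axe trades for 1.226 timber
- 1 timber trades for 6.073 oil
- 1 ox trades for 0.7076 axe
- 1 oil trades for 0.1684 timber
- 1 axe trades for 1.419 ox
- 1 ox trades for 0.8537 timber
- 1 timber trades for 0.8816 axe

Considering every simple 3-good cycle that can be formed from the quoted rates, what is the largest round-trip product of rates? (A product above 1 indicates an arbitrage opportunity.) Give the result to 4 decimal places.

timber→oil→axe→timber: 6.073 × 0.1583 × 1.226 = 1.17862
ox→timber→axe→ox: 0.8537 × 0.8816 × 1.419 = 1.06797
ox→axe→timber→ox: 0.7076 × 1.226 × 1.157 = 1.00372
timber→axe→oil→timber: 0.8816 × 6.441 × 0.1684 = 0.95624
Maximum is timber→oil→axe→timber at 1.1786; arbitrage exists.

1.1786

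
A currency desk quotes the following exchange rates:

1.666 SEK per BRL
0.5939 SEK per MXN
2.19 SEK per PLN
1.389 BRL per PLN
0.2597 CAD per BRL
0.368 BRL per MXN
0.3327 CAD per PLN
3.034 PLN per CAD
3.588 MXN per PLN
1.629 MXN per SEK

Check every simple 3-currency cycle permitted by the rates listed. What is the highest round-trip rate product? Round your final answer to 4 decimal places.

CAD→PLN→BRL→CAD: 3.034 × 1.389 × 0.2597 = 1.09443
MXN→BRL→SEK→MXN: 0.368 × 1.666 × 1.629 = 0.99872
Maximum is CAD→PLN→BRL→CAD at 1.0944; arbitrage exists.

1.0944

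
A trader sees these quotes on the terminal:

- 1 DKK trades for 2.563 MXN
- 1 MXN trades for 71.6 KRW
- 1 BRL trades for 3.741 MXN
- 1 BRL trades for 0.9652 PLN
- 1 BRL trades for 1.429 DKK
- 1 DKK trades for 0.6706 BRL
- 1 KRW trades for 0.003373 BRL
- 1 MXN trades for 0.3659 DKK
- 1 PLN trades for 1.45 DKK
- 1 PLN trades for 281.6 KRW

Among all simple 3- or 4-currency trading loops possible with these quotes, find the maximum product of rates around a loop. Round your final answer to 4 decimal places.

0.9385

BRL→PLN→DKK→BRL: 0.9652 × 1.45 × 0.6706 = 0.93853
BRL→MXN→DKK→BRL: 3.741 × 0.3659 × 0.6706 = 0.91794
BRL→PLN→KRW→BRL: 0.9652 × 281.6 × 0.003373 = 0.91678
BRL→MXN→KRW→BRL: 3.741 × 71.6 × 0.003373 = 0.90348
BRL→DKK→MXN→KRW→BRL: 1.429 × 2.563 × 71.6 × 0.003373 = 0.88453
Maximum is BRL→PLN→DKK→BRL at 0.9385; no arbitrage — every cycle loses value.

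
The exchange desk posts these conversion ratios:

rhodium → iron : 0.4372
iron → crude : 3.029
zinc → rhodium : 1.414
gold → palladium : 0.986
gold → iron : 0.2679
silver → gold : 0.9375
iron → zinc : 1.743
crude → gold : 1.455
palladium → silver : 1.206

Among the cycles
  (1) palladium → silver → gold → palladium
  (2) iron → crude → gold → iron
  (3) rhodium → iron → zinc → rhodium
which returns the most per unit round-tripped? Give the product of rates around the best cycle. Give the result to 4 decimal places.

1.1807

(1) 1.206 × 0.9375 × 0.986 = 1.11480
(2) 3.029 × 1.455 × 0.2679 = 1.18069
(3) 0.4372 × 1.743 × 1.414 = 1.07752
Highest is cycle (2) at 1.1807 (>1, arbitrage).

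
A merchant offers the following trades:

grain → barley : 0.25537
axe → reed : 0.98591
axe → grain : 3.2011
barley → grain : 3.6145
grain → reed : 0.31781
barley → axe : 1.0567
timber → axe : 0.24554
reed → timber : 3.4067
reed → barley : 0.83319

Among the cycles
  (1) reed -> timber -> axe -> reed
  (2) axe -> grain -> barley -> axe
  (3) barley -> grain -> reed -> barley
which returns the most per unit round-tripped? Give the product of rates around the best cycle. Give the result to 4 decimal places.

0.9571

(1) 3.4067 × 0.24554 × 0.98591 = 0.82470
(2) 3.2011 × 0.25537 × 1.0567 = 0.86382
(3) 3.6145 × 0.31781 × 0.83319 = 0.95711
Highest is cycle (3) at 0.9571 (≤1, no arbitrage).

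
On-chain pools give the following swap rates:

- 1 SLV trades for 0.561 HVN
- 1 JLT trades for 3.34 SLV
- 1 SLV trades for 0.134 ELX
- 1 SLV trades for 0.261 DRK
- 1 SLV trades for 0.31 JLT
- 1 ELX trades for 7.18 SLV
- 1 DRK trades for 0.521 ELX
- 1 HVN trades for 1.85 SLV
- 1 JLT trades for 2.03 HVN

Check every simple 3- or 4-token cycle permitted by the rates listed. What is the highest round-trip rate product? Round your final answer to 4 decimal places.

JLT→HVN→SLV→JLT: 2.03 × 1.85 × 0.31 = 1.16421
ELX→SLV→DRK→ELX: 7.18 × 0.261 × 0.521 = 0.97634
Maximum is JLT→HVN→SLV→JLT at 1.1642; arbitrage exists.

1.1642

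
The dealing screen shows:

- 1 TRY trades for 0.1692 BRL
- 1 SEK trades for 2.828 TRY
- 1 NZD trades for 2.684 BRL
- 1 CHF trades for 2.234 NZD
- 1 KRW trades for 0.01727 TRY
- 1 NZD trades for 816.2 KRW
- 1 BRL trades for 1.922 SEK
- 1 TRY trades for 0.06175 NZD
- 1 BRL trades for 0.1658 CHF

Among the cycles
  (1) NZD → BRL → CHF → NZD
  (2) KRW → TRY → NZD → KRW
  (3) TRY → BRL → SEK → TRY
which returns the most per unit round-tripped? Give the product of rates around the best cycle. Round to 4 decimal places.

(1) 2.684 × 0.1658 × 2.234 = 0.99415
(2) 0.01727 × 0.06175 × 816.2 = 0.87041
(3) 0.1692 × 1.922 × 2.828 = 0.91967
Highest is cycle (1) at 0.9941 (≤1, no arbitrage).

0.9941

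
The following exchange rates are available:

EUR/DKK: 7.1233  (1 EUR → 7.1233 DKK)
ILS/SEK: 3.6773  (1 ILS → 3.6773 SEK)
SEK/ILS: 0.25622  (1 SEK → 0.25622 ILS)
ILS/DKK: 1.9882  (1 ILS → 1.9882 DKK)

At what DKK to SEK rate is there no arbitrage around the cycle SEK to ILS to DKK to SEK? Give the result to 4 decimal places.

1.9630

Known legs of the cycle: 0.25622 × 1.9882 = 0.509416604
For no arbitrage the full-cycle product must be 1, so the missing rate is 1 / 0.509416604 ≈ 1.963030.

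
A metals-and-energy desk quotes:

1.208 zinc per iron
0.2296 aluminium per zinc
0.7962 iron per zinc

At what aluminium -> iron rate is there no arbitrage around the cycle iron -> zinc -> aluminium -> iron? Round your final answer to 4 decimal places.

Known legs of the cycle: 1.208 × 0.2296 = 0.2773568
For no arbitrage the full-cycle product must be 1, so the missing rate is 1 / 0.2773568 ≈ 3.605464.

3.6055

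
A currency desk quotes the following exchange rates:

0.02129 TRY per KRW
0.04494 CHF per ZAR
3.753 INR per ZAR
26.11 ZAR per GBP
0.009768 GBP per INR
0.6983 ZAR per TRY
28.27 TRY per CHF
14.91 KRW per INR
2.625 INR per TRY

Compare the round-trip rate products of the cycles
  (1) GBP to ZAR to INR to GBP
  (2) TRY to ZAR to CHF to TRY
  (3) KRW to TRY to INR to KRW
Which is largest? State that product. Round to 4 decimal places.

0.9572

(1) 26.11 × 3.753 × 0.009768 = 0.95717
(2) 0.6983 × 0.04494 × 28.27 = 0.88716
(3) 0.02129 × 2.625 × 14.91 = 0.83326
Highest is cycle (1) at 0.9572 (≤1, no arbitrage).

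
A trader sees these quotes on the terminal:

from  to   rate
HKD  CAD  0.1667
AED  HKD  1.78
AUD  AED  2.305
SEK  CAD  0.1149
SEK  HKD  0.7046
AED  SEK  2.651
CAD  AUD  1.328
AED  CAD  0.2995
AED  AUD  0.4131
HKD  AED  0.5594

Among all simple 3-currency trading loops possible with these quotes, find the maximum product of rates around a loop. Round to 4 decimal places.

HKD→AED→SEK→HKD: 0.5594 × 2.651 × 0.7046 = 1.04490
AUD→AED→CAD→AUD: 2.305 × 0.2995 × 1.328 = 0.91678
Maximum is HKD→AED→SEK→HKD at 1.0449; arbitrage exists.

1.0449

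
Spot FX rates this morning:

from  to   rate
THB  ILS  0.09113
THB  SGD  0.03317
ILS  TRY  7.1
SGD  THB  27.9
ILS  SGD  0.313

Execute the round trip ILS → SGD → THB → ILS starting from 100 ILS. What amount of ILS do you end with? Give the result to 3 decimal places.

79.581

100 ILS × 0.313 = 31.3 SGD
31.3 SGD × 27.9 = 873.27 THB
873.27 THB × 0.09113 = 79.5810951 ILS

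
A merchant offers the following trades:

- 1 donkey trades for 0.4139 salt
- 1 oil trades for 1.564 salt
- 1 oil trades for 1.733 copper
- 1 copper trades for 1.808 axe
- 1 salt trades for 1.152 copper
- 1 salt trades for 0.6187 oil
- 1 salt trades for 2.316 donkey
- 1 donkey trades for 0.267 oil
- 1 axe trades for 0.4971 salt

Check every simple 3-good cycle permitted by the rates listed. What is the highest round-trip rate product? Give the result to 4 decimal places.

copper→axe→salt→copper: 1.808 × 0.4971 × 1.152 = 1.03537
salt→donkey→oil→salt: 2.316 × 0.267 × 1.564 = 0.96713
Maximum is copper→axe→salt→copper at 1.0354; arbitrage exists.

1.0354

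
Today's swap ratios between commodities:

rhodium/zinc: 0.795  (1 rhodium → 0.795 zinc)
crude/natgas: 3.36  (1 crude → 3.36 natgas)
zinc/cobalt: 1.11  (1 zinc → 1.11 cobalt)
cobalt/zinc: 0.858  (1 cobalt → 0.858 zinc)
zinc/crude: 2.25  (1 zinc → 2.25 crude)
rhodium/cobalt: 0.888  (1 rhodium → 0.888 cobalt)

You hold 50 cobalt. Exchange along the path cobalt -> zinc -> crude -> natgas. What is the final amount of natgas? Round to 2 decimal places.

324.32

50 cobalt × 0.858 = 42.9 zinc
42.9 zinc × 2.25 = 96.525 crude
96.525 crude × 3.36 = 324.324 natgas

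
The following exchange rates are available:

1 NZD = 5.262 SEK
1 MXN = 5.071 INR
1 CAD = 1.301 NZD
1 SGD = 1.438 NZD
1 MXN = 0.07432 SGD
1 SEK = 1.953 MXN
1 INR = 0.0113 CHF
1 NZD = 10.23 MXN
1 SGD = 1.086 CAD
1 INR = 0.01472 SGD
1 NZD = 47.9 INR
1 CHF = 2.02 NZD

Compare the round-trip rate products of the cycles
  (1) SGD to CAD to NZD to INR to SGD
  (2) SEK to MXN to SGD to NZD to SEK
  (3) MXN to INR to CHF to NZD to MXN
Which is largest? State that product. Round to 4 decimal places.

(1) 1.086 × 1.301 × 47.9 × 0.01472 = 0.99621
(2) 1.953 × 0.07432 × 1.438 × 5.262 = 1.09829
(3) 5.071 × 0.0113 × 2.02 × 10.23 = 1.18413
Highest is cycle (3) at 1.1841 (>1, arbitrage).

1.1841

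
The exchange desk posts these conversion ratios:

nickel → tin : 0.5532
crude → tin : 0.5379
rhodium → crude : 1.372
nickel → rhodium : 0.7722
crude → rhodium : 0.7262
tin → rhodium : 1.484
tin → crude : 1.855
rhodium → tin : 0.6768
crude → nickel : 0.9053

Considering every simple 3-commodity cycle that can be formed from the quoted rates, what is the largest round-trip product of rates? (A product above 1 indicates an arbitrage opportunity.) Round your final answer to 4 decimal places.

tin→rhodium→crude→tin: 1.484 × 1.372 × 0.5379 = 1.09519
crude→nickel→rhodium→crude: 0.9053 × 0.7722 × 1.372 = 0.95913
tin→crude→nickel→tin: 1.855 × 0.9053 × 0.5532 = 0.92901
tin→crude→rhodium→tin: 1.855 × 0.7262 × 0.6768 = 0.91172
Maximum is tin→rhodium→crude→tin at 1.0952; arbitrage exists.

1.0952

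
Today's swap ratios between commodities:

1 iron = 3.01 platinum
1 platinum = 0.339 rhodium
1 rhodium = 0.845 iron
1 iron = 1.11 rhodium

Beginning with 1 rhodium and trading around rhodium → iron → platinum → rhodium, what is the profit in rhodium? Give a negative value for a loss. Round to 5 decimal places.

-0.13777

1 rhodium × 0.845 = 0.845 iron
0.845 iron × 3.01 = 2.54345 platinum
2.54345 platinum × 0.339 = 0.86222955 rhodium
Net change: 0.86222955 − 1 = -0.13777045 rhodium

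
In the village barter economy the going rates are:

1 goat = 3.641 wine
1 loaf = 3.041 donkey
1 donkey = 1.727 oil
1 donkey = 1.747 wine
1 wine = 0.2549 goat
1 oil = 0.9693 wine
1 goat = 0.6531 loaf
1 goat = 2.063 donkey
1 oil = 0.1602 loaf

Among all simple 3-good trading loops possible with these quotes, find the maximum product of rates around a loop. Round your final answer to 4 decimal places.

0.9187

wine→goat→donkey→wine: 0.2549 × 2.063 × 1.747 = 0.91868
loaf→donkey→oil→loaf: 3.041 × 1.727 × 0.1602 = 0.84134
Maximum is wine→goat→donkey→wine at 0.9187; no arbitrage — every cycle loses value.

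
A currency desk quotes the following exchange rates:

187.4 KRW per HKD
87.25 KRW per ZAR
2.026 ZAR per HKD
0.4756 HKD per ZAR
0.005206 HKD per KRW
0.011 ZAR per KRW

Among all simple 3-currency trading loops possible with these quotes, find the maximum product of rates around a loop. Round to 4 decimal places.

KRW→ZAR→HKD→KRW: 0.011 × 0.4756 × 187.4 = 0.98040
KRW→HKD→ZAR→KRW: 0.005206 × 2.026 × 87.25 = 0.92026
Maximum is KRW→ZAR→HKD→KRW at 0.9804; no arbitrage — every cycle loses value.

0.9804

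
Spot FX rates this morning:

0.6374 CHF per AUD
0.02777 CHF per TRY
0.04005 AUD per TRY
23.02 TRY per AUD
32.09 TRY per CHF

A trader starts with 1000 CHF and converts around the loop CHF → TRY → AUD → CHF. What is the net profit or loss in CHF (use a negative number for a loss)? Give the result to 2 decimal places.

1000 CHF × 32.09 = 32090 TRY
32090 TRY × 0.04005 = 1285.2045 AUD
1285.2045 AUD × 0.6374 = 819.1893483 CHF
Net change: 819.1893483 − 1000 = -180.8106517 CHF

-180.81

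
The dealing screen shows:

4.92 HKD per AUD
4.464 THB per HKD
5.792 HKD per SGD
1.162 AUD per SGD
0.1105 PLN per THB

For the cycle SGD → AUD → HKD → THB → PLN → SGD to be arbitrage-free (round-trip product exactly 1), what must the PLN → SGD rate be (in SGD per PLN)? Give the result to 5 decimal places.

0.35460

Known legs of the cycle: 1.162 × 4.92 × 4.464 × 0.1105 = 2.82005575488
For no arbitrage the full-cycle product must be 1, so the missing rate is 1 / 2.82005575488 ≈ 0.3546029.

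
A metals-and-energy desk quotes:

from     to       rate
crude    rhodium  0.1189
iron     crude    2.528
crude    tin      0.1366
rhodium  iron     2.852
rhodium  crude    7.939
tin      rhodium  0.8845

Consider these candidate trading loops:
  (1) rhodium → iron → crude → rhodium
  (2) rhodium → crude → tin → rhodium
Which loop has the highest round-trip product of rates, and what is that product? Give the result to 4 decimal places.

(1) 2.852 × 2.528 × 0.1189 = 0.85725
(2) 7.939 × 0.1366 × 0.8845 = 0.95921
Highest is cycle (2) at 0.9592 (≤1, no arbitrage).

0.9592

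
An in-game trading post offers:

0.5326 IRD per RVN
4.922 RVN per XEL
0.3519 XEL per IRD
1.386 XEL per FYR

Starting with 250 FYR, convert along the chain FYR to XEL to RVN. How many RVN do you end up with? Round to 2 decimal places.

1705.47

250 FYR × 1.386 = 346.5 XEL
346.5 XEL × 4.922 = 1705.473 RVN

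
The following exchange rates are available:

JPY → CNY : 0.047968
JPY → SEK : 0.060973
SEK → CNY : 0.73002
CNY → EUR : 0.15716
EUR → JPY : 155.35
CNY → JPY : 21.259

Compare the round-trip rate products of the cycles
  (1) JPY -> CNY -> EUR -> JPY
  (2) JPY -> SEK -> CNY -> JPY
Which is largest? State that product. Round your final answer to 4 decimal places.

1.1711

(1) 0.047968 × 0.15716 × 155.35 = 1.17113
(2) 0.060973 × 0.73002 × 21.259 = 0.94627
Highest is cycle (1) at 1.1711 (>1, arbitrage).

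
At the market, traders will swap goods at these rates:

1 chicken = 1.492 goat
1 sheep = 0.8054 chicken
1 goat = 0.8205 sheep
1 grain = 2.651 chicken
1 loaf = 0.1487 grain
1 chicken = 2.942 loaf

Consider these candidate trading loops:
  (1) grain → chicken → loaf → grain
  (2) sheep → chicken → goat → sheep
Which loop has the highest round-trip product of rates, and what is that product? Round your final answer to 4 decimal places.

(1) 2.651 × 2.942 × 0.1487 = 1.15975
(2) 0.8054 × 1.492 × 0.8205 = 0.98596
Highest is cycle (1) at 1.1597 (>1, arbitrage).

1.1597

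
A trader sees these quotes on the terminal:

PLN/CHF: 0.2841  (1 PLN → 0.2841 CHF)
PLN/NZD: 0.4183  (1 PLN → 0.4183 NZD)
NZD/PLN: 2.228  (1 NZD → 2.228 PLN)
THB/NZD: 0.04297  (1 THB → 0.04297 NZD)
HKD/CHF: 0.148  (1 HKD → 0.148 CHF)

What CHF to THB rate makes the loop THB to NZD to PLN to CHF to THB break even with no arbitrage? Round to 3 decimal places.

Known legs of the cycle: 0.04297 × 2.228 × 0.2841 = 0.027198927156
For no arbitrage the full-cycle product must be 1, so the missing rate is 1 / 0.027198927156 ≈ 36.76616.

36.766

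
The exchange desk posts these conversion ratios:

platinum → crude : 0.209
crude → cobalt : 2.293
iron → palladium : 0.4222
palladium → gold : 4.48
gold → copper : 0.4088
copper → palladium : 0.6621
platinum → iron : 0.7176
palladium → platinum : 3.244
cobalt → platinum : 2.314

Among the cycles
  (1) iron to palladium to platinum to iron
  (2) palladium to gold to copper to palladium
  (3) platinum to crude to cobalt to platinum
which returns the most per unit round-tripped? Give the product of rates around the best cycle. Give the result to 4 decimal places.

(1) 0.4222 × 3.244 × 0.7176 = 0.98284
(2) 4.48 × 0.4088 × 0.6621 = 1.21259
(3) 0.209 × 2.293 × 2.314 = 1.10895
Highest is cycle (2) at 1.2126 (>1, arbitrage).

1.2126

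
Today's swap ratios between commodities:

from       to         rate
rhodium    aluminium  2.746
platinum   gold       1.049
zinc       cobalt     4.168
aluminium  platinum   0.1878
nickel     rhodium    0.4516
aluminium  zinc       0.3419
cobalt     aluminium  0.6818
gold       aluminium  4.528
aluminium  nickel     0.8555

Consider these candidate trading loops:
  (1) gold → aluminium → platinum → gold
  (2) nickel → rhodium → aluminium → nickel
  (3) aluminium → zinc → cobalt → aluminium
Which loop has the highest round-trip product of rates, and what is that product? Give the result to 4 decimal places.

1.0609

(1) 4.528 × 0.1878 × 1.049 = 0.89203
(2) 0.4516 × 2.746 × 0.8555 = 1.06090
(3) 0.3419 × 4.168 × 0.6818 = 0.97159
Highest is cycle (2) at 1.0609 (>1, arbitrage).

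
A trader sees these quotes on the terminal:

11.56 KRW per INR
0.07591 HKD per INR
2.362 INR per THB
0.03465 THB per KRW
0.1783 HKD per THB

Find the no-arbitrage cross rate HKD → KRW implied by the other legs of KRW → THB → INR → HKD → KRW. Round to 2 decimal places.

160.96

Known legs of the cycle: 0.03465 × 2.362 × 0.07591 = 0.006212724903
For no arbitrage the full-cycle product must be 1, so the missing rate is 1 / 0.006212724903 ≈ 160.9600.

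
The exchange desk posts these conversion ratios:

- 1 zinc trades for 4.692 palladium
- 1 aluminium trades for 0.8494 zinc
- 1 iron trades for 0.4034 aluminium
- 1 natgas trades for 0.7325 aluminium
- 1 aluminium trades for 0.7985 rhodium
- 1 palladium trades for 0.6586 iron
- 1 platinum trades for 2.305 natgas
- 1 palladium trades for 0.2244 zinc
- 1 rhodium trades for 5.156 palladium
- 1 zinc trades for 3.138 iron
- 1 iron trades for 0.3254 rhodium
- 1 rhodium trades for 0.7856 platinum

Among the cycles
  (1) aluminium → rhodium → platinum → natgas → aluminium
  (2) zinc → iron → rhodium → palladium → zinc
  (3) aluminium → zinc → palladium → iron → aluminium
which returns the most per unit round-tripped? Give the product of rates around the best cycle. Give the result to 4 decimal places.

1.1814

(1) 0.7985 × 0.7856 × 2.305 × 0.7325 = 1.05914
(2) 3.138 × 0.3254 × 5.156 × 0.2244 = 1.18143
(3) 0.8494 × 4.692 × 0.6586 × 0.4034 = 1.05883
Highest is cycle (2) at 1.1814 (>1, arbitrage).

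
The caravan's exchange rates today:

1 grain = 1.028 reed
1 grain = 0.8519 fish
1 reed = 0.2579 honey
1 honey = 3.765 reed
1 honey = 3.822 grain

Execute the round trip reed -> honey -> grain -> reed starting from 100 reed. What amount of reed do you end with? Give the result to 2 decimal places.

100 reed × 0.2579 = 25.79 honey
25.79 honey × 3.822 = 98.56938 grain
98.56938 grain × 1.028 = 101.32932264 reed

101.33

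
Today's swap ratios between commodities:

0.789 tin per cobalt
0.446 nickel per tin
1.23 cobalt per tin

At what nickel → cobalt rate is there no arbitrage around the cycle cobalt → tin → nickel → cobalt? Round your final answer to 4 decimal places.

2.8418

Known legs of the cycle: 0.789 × 0.446 = 0.351894
For no arbitrage the full-cycle product must be 1, so the missing rate is 1 / 0.351894 ≈ 2.841765.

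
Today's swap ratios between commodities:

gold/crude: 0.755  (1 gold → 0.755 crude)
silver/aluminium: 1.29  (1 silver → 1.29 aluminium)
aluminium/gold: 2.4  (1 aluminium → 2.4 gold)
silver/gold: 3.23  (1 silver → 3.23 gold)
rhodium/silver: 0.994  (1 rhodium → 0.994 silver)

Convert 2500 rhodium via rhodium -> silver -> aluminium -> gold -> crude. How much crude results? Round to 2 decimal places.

5808.64

2500 rhodium × 0.994 = 2485 silver
2485 silver × 1.29 = 3205.65 aluminium
3205.65 aluminium × 2.4 = 7693.56 gold
7693.56 gold × 0.755 = 5808.6378 crude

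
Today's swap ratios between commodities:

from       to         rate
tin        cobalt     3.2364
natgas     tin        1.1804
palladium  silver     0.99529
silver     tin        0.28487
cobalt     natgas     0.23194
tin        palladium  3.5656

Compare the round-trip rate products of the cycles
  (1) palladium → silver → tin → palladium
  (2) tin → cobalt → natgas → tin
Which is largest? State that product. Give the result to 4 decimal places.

(1) 0.99529 × 0.28487 × 3.5656 = 1.01095
(2) 3.2364 × 0.23194 × 1.1804 = 0.88607
Highest is cycle (1) at 1.0109 (>1, arbitrage).

1.0109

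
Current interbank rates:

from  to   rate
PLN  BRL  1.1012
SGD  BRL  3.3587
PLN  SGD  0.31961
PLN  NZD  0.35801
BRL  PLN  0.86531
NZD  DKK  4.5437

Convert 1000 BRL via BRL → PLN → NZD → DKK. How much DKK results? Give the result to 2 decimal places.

1407.59

1000 BRL × 0.86531 = 865.31 PLN
865.31 PLN × 0.35801 = 309.7896331 NZD
309.7896331 NZD × 4.5437 = 1407.59115591647 DKK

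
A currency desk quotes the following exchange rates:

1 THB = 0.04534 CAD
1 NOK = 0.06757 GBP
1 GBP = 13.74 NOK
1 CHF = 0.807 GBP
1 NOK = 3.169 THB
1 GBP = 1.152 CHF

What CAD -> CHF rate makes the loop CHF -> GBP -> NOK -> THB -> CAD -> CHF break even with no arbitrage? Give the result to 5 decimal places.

Known legs of the cycle: 0.807 × 13.74 × 3.169 × 0.04534 = 1.5931769793228
For no arbitrage the full-cycle product must be 1, so the missing rate is 1 / 1.5931769793228 ≈ 0.6276767.

0.62768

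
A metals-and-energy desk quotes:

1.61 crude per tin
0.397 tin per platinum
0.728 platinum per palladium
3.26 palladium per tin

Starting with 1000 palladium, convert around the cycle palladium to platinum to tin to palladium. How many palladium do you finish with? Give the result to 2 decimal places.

1000 palladium × 0.728 = 728 platinum
728 platinum × 0.397 = 289.016 tin
289.016 tin × 3.26 = 942.19216 palladium

942.19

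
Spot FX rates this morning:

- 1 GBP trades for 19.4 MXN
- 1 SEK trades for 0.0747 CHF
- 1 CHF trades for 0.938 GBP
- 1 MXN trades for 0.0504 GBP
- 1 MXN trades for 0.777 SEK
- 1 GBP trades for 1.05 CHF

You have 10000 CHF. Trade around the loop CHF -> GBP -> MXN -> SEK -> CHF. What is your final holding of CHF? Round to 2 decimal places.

10562.00

10000 CHF × 0.938 = 9380 GBP
9380 GBP × 19.4 = 181972 MXN
181972 MXN × 0.777 = 141392.244 SEK
141392.244 SEK × 0.0747 = 10562.0006268 CHF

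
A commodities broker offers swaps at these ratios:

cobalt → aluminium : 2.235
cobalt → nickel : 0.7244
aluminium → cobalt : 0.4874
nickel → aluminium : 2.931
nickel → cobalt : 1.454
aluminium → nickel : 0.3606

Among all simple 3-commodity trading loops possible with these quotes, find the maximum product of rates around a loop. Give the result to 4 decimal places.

aluminium→nickel→cobalt→aluminium: 0.3606 × 1.454 × 2.235 = 1.17184
aluminium→cobalt→nickel→aluminium: 0.4874 × 0.7244 × 2.931 = 1.03486
Maximum is aluminium→nickel→cobalt→aluminium at 1.1718; arbitrage exists.

1.1718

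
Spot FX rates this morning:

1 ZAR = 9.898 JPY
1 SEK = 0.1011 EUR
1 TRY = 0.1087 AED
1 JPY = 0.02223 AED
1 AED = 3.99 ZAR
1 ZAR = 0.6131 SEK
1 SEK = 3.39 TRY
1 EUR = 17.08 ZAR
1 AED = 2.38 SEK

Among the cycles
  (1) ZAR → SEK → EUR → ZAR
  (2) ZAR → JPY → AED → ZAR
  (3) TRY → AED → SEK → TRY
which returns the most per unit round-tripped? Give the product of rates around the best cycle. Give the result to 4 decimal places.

1.0587

(1) 0.6131 × 0.1011 × 17.08 = 1.05869
(2) 9.898 × 0.02223 × 3.99 = 0.87793
(3) 0.1087 × 2.38 × 3.39 = 0.87701
Highest is cycle (1) at 1.0587 (>1, arbitrage).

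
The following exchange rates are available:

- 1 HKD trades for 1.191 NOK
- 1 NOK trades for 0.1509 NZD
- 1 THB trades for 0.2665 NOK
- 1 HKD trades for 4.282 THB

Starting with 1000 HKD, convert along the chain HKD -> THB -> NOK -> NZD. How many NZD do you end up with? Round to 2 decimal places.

1000 HKD × 4.282 = 4282 THB
4282 THB × 0.2665 = 1141.153 NOK
1141.153 NOK × 0.1509 = 172.1999877 NZD

172.20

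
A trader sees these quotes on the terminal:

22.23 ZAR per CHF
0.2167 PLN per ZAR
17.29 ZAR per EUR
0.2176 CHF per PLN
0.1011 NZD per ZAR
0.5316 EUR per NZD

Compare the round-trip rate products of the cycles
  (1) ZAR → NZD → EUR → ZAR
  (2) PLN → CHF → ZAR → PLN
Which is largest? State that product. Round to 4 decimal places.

1.0482

(1) 0.1011 × 0.5316 × 17.29 = 0.92925
(2) 0.2176 × 22.23 × 0.2167 = 1.04823
Highest is cycle (2) at 1.0482 (>1, arbitrage).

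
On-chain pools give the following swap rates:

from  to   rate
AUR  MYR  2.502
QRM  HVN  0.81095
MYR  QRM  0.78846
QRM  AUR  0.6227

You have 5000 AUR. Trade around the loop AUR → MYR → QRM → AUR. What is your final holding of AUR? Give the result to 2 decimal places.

5000 AUR × 2.502 = 12510 MYR
12510 MYR × 0.78846 = 9863.6346 QRM
9863.6346 QRM × 0.6227 = 6142.08526542 AUR

6142.09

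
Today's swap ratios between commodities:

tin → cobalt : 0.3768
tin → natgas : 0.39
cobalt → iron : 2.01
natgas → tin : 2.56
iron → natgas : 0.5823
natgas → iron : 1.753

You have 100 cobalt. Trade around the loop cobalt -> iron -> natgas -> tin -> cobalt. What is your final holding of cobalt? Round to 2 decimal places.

100 cobalt × 2.01 = 201 iron
201 iron × 0.5823 = 117.0423 natgas
117.0423 natgas × 2.56 = 299.628288 tin
299.628288 tin × 0.3768 = 112.8999389184 cobalt

112.90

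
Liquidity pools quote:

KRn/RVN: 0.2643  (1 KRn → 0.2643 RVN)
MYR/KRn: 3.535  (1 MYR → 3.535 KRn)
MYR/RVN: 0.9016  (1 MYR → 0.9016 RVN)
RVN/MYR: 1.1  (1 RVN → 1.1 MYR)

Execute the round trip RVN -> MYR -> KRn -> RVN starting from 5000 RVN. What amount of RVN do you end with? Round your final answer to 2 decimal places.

5000 RVN × 1.1 = 5500 MYR
5500 MYR × 3.535 = 19442.5 KRn
19442.5 KRn × 0.2643 = 5138.65275 RVN

5138.65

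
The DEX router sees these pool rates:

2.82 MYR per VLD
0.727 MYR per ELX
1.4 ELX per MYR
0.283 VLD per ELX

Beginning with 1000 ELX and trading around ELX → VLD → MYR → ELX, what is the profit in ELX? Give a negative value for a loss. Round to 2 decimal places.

117.28

1000 ELX × 0.283 = 283 VLD
283 VLD × 2.82 = 798.06 MYR
798.06 MYR × 1.4 = 1117.284 ELX
Net change: 1117.284 − 1000 = 117.284 ELX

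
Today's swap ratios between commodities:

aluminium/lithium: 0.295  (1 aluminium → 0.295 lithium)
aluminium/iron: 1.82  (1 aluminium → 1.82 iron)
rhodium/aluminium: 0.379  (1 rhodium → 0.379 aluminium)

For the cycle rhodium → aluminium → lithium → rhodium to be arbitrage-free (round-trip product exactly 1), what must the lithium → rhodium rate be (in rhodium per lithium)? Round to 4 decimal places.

8.9441

Known legs of the cycle: 0.379 × 0.295 = 0.111805
For no arbitrage the full-cycle product must be 1, so the missing rate is 1 / 0.111805 ≈ 8.944144.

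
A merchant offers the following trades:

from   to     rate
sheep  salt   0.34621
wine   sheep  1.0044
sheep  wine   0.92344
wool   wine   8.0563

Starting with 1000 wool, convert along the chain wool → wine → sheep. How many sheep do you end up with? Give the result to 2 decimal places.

1000 wool × 8.0563 = 8056.3 wine
8056.3 wine × 1.0044 = 8091.74772 sheep

8091.75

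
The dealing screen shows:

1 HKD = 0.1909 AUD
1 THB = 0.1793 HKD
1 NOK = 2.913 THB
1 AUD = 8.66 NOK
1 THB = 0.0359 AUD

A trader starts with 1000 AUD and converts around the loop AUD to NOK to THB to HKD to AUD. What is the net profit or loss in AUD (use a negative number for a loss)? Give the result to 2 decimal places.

1000 AUD × 8.66 = 8660 NOK
8660 NOK × 2.913 = 25226.58 THB
25226.58 THB × 0.1793 = 4523.125794 HKD
4523.125794 HKD × 0.1909 = 863.4647140746 AUD
Net change: 863.4647140746 − 1000 = -136.5352859254 AUD

-136.54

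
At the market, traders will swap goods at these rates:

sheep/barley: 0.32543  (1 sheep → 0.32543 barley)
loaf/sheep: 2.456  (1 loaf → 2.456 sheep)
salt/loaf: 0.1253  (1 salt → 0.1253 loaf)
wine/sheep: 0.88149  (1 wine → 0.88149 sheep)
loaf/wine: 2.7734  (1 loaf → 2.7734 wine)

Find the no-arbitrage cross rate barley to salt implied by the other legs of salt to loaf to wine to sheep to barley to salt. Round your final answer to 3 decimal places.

Known legs of the cycle: 0.1253 × 2.7734 × 0.88149 × 0.32543 = 0.099687007298550714
For no arbitrage the full-cycle product must be 1, so the missing rate is 1 / 0.099687007298550714 ≈ 10.03140.

10.031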